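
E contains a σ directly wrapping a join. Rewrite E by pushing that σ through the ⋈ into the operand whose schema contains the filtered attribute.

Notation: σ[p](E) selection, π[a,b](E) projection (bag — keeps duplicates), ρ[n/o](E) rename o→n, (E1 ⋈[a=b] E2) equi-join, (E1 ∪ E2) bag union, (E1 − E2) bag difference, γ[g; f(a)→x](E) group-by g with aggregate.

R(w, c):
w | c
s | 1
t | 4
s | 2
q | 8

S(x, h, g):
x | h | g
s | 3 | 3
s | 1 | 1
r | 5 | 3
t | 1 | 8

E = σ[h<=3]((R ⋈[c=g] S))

σ filters on h, owned by the right side.
E' = (R ⋈[c=g] σ[h<=3](S))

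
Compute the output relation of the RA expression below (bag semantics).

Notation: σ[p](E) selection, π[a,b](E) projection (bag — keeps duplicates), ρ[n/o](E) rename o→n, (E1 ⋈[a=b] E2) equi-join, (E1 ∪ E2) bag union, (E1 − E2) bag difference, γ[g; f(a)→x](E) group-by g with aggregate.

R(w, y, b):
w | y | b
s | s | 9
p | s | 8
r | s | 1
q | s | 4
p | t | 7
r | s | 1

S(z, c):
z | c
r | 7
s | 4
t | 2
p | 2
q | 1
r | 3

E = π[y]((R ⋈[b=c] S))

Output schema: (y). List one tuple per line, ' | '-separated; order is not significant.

Row counts bottom-up:
  R → 6
  S → 6
  (R ⋈[b=c] S) → 4
  π[y]((R ⋈[b=c] S)) → 4

== RESULT ==
y
s
s
s
t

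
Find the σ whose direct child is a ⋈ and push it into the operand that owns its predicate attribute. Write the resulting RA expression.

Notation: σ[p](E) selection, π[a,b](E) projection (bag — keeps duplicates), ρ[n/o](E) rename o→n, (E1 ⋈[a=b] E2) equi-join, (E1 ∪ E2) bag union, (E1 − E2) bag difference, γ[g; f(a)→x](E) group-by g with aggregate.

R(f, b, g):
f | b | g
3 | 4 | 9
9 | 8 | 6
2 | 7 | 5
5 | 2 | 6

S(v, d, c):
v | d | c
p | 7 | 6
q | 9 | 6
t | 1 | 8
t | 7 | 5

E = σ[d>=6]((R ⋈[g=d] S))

σ filters on d, owned by the right side.
E' = (R ⋈[g=d] σ[d>=6](S))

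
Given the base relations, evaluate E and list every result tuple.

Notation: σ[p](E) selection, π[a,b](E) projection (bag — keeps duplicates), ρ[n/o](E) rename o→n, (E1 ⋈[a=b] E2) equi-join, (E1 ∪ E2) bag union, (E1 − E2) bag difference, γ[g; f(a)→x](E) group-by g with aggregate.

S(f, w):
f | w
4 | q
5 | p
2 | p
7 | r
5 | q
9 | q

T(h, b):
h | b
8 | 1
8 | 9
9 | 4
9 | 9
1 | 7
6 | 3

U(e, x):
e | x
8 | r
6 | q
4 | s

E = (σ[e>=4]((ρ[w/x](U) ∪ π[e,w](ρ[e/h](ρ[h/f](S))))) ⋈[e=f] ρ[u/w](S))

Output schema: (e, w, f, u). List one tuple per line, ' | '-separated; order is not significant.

Stepwise |·|:
  U → 3
  ρ[w/x](U) → 3
  S → 6
  ρ[h/f](S) → 6
  ρ[e/h](ρ[h/f](S)) → 6
  π[e,w](ρ[e/h](ρ[h/f](S))) → 6
  (ρ[w/x](U) ∪ π[e,w](ρ[e/h](ρ[h/f](S)))) → 9
  σ[e>=4]((ρ[w/x](U) ∪ π[e,w](ρ[e/h](ρ[h/f](S))))) → 8
  S → 6
  ρ[u/w](S) → 6
  (σ[e>=4]((ρ[w/x](U) ∪ π[e,w](ρ[e/h](ρ[h/f](S))))) ⋈[e=f] ρ[u/w](S)) → 8

== RESULT ==
e | w | f | u
4 | q | 4 | q
4 | s | 4 | q
5 | p | 5 | p
5 | p | 5 | q
5 | q | 5 | p
5 | q | 5 | q
7 | r | 7 | r
9 | q | 9 | q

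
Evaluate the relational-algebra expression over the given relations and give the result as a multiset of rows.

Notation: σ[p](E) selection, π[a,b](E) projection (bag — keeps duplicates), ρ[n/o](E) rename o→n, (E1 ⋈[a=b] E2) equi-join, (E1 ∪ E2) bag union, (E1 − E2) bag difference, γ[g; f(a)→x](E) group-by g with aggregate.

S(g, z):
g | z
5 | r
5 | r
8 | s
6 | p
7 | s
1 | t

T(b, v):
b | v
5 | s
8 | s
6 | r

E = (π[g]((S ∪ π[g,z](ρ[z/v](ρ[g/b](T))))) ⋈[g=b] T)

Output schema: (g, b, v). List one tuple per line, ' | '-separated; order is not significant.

Stepwise |·|:
  S → 6
  T → 3
  ρ[g/b](T) → 3
  ρ[z/v](ρ[g/b](T)) → 3
  π[g,z](ρ[z/v](ρ[g/b](T))) → 3
  (S ∪ π[g,z](ρ[z/v](ρ[g/b](T)))) → 9
  π[g]((S ∪ π[g,z](ρ[z/v](ρ[g/b](T))))) → 9
  T → 3
  (π[g]((S ∪ π[g,z](ρ[z/v](ρ[g/b](T))))) ⋈[g=b] T) → 7

== RESULT ==
g | b | v
5 | 5 | s
5 | 5 | s
5 | 5 | s
6 | 6 | r
6 | 6 | r
8 | 8 | s
8 | 8 | s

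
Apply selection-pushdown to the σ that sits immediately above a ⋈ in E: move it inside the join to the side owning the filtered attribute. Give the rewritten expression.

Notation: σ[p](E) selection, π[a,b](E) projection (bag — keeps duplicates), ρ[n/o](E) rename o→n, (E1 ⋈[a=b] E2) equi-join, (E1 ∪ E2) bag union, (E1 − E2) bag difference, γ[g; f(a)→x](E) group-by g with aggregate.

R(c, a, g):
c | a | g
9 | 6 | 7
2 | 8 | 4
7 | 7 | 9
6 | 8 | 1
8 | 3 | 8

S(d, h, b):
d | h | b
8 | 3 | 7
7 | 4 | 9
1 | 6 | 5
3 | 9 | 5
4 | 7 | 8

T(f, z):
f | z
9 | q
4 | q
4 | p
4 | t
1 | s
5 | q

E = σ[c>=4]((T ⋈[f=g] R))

σ filters on c, owned by the right side.
E' = (T ⋈[f=g] σ[c>=4](R))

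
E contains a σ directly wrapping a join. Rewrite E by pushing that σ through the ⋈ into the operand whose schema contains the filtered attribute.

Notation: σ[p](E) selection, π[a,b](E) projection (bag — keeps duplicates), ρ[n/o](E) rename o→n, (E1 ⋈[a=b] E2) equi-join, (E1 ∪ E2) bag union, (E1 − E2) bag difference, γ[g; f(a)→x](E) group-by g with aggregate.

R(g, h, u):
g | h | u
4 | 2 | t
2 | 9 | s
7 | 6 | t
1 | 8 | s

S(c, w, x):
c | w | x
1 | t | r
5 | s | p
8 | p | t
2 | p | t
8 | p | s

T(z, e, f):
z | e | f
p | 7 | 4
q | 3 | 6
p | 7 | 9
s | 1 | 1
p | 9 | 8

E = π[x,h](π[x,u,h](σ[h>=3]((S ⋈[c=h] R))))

σ filters on h, owned by the right side.
E' = π[x,h](π[x,u,h]((S ⋈[c=h] σ[h>=3](R))))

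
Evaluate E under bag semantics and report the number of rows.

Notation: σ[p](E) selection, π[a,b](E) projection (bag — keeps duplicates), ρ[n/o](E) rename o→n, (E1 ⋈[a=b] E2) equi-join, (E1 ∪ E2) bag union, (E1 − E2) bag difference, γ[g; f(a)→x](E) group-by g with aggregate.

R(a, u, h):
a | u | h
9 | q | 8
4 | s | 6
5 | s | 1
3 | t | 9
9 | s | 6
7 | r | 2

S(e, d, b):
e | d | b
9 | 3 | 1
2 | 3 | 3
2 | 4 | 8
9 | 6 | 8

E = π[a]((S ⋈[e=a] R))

Subexpression sizes:
  S → 4
  R → 6
  (S ⋈[e=a] R) → 4
  π[a]((S ⋈[e=a] R)) → 4

|E| = 4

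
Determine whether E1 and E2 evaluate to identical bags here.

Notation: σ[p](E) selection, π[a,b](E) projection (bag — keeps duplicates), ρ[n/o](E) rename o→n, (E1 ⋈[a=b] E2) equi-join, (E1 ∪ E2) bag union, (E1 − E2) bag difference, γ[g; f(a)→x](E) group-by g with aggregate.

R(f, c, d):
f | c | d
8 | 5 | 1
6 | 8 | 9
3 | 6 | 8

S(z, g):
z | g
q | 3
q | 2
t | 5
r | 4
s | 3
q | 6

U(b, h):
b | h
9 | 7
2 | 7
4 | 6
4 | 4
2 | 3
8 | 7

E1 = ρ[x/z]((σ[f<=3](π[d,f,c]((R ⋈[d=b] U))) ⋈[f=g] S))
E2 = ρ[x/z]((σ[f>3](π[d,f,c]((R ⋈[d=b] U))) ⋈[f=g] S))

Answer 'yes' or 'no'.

E1 row counts bottom-up:
  R → 3
  U → 6
  (R ⋈[d=b] U) → 2
  π[d,f,c]((R ⋈[d=b] U)) → 2
  σ[f<=3](π[d,f,c]((R ⋈[d=b] U))) → 1
  S → 6
  (σ[f<=3](π[d,f,c]((R ⋈[d=b] U))) ⋈[f=g] S) → 2
  ρ[x/z]((σ[f<=3](π[d,f,c]((R ⋈[d=b] U))) ⋈[f=g] S)) → 2
E2 row counts bottom-up:
  R → 3
  U → 6
  (R ⋈[d=b] U) → 2
  π[d,f,c]((R ⋈[d=b] U)) → 2
  σ[f>3](π[d,f,c]((R ⋈[d=b] U))) → 1
  S → 6
  (σ[f>3](π[d,f,c]((R ⋈[d=b] U))) ⋈[f=g] S) → 1
  ρ[x/z]((σ[f>3](π[d,f,c]((R ⋈[d=b] U))) ⋈[f=g] S)) → 1

E1 result:
d | f | c | x | g
8 | 3 | 6 | q | 3
8 | 3 | 6 | s | 3
E2 result:
d | f | c | x | g
9 | 6 | 8 | q | 6
Witness: (9, 6, 8, 'q', 6) appears 0× in E1 but 1× in E2.

no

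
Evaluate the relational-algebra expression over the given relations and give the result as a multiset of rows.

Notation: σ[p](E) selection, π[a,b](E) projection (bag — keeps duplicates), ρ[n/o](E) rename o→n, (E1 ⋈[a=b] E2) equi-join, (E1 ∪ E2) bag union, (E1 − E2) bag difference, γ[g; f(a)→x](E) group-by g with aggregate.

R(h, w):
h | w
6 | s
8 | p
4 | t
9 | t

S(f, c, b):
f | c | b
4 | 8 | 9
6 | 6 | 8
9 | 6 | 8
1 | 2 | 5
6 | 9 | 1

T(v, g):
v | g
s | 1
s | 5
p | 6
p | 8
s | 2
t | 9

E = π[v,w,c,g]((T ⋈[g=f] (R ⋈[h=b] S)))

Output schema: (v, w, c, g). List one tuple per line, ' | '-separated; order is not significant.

Stepwise |·|:
  T → 6
  R → 4
  S → 5
  (R ⋈[h=b] S) → 3
  (T ⋈[g=f] (R ⋈[h=b] S)) → 2
  π[v,w,c,g]((T ⋈[g=f] (R ⋈[h=b] S))) → 2

== RESULT ==
v | w | c | g
p | p | 6 | 6
t | p | 6 | 9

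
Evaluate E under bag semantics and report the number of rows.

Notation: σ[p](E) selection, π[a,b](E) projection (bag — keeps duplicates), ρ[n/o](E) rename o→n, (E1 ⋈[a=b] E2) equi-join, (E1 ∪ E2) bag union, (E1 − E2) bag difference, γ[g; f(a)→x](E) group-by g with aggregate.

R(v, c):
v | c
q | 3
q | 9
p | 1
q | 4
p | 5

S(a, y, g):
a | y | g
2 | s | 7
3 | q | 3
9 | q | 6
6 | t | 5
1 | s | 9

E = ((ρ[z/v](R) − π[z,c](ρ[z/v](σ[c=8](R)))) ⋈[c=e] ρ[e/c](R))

Subexpression sizes:
  R → 5
  ρ[z/v](R) → 5
  R → 5
  σ[c=8](R) → 0
  ρ[z/v](σ[c=8](R)) → 0
  π[z,c](ρ[z/v](σ[c=8](R))) → 0
  (ρ[z/v](R) − π[z,c](ρ[z/v](σ[c=8](R)))) → 5
  R → 5
  ρ[e/c](R) → 5
  ((ρ[z/v](R) − π[z,c](ρ[z/v](σ[c=8](R)))) ⋈[c=e] ρ[e/c](R)) → 5

|E| = 5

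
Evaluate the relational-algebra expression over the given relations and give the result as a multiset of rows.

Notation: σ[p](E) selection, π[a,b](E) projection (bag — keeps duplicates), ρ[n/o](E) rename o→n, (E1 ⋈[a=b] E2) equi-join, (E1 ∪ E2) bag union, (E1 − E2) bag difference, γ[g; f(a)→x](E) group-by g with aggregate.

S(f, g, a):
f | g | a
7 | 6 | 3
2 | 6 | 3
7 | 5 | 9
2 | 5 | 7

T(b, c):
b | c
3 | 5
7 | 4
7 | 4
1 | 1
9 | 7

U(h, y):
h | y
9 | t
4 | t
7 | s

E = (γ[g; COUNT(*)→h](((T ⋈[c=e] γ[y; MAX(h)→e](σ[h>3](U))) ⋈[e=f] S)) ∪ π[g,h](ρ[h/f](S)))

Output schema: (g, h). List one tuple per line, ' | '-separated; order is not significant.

Subexpression sizes:
  T → 5
  U → 3
  σ[h>3](U) → 3
  γ[y; MAX(h)→e](σ[h>3](U)) → 2
  (T ⋈[c=e] γ[y; MAX(h)→e](σ[h>3](U))) → 1
  S → 4
  ((T ⋈[c=e] γ[y; MAX(h)→e](σ[h>3](U))) ⋈[e=f] S) → 2
  γ[g; COUNT(*)→h](((T ⋈[c=e] γ[y; MAX(h)→e](σ[h>3](U))) ⋈[e=f] S)) → 2
  S → 4
  ρ[h/f](S) → 4
  π[g,h](ρ[h/f](S)) → 4
  (γ[g; COUNT(*)→h](((T ⋈[c=e] γ[y; MAX(h)→e](σ[h>3](U))) ⋈[e=f] S)) ∪ π[g,h](ρ[h/f](S))) → 6

== RESULT ==
g | h
5 | 1
5 | 2
5 | 7
6 | 1
6 | 2
6 | 7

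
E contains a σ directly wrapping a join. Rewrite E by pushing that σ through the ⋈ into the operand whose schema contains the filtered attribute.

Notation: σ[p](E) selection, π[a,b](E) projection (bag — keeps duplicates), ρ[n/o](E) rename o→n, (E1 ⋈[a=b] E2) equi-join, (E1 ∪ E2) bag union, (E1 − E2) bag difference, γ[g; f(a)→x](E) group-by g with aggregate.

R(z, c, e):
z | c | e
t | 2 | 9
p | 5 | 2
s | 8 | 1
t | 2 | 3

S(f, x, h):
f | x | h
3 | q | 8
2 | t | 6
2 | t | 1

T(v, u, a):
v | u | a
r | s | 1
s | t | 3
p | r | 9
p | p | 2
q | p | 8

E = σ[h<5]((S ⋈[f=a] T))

σ filters on h, owned by the left side.
E' = (σ[h<5](S) ⋈[f=a] T)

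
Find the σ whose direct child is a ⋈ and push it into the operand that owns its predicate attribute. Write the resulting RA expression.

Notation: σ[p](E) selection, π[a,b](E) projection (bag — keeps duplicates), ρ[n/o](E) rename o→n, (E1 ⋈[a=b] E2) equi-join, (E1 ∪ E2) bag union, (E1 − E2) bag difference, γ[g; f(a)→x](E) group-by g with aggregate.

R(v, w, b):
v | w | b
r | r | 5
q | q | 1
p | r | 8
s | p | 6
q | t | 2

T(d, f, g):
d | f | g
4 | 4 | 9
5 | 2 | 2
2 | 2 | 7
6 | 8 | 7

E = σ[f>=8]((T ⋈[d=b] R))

σ filters on f, owned by the left side.
E' = (σ[f>=8](T) ⋈[d=b] R)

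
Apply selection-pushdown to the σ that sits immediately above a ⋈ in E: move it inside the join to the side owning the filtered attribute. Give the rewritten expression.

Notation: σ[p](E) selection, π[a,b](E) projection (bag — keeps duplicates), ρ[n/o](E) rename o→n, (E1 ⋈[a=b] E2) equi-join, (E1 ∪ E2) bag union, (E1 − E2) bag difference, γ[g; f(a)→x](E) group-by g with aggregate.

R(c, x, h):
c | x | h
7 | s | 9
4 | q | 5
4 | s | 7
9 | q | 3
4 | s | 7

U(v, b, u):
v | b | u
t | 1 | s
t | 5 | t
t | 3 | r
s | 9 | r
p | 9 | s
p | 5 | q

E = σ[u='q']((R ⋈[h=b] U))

σ filters on u, owned by the right side.
E' = (R ⋈[h=b] σ[u='q'](U))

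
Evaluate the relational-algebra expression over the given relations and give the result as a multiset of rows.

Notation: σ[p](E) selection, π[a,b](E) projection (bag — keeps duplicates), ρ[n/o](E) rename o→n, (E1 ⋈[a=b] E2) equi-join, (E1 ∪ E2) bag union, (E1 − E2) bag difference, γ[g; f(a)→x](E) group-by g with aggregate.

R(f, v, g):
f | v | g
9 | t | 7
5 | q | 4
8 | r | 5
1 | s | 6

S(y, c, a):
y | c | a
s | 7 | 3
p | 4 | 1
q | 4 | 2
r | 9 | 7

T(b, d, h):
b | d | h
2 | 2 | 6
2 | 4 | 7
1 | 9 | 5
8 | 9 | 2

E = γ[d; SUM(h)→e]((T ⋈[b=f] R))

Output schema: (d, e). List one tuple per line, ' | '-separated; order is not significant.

Per-node cardinality:
  T → 4
  R → 4
  (T ⋈[b=f] R) → 2
  γ[d; SUM(h)→e]((T ⋈[b=f] R)) → 1

== RESULT ==
d | e
9 | 7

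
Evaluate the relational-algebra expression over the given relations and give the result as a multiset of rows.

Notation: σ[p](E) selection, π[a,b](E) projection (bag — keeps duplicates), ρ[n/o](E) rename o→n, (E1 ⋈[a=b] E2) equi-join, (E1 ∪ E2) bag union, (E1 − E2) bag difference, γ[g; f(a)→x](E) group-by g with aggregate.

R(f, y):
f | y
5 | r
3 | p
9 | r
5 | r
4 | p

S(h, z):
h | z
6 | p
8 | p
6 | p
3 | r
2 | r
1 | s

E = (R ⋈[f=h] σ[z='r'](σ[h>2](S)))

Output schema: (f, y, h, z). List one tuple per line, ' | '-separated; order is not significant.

Subexpression sizes:
  R → 5
  S → 6
  σ[h>2](S) → 4
  σ[z='r'](σ[h>2](S)) → 1
  (R ⋈[f=h] σ[z='r'](σ[h>2](S))) → 1

== RESULT ==
f | y | h | z
3 | p | 3 | r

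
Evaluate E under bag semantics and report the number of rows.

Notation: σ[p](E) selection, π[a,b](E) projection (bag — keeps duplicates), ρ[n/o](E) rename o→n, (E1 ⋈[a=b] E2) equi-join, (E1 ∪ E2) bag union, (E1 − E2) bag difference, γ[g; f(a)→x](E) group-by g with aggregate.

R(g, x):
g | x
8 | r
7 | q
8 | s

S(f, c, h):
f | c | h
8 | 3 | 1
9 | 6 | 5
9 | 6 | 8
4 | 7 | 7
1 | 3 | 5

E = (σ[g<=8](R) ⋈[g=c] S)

Subexpression sizes:
  R → 3
  σ[g<=8](R) → 3
  S → 5
  (σ[g<=8](R) ⋈[g=c] S) → 1

|E| = 1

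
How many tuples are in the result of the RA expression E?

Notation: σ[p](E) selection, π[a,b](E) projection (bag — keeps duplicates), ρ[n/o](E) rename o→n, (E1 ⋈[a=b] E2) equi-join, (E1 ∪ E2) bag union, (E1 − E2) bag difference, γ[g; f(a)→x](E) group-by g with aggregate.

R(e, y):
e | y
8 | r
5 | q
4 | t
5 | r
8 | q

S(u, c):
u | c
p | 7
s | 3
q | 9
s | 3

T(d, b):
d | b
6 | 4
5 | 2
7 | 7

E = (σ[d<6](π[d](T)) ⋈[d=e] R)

Stepwise |·|:
  T → 3
  π[d](T) → 3
  σ[d<6](π[d](T)) → 1
  R → 5
  (σ[d<6](π[d](T)) ⋈[d=e] R) → 2

|E| = 2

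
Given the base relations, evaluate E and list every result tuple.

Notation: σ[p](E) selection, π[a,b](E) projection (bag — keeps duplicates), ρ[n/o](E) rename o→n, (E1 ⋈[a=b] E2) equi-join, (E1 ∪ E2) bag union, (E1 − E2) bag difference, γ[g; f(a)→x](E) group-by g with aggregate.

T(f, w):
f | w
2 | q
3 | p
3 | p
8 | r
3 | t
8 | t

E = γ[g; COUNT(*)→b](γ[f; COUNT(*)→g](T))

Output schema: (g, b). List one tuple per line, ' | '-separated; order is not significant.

Stepwise |·|:
  T → 6
  γ[f; COUNT(*)→g](T) → 3
  γ[g; COUNT(*)→b](γ[f; COUNT(*)→g](T)) → 3

== RESULT ==
g | b
1 | 1
2 | 1
3 | 1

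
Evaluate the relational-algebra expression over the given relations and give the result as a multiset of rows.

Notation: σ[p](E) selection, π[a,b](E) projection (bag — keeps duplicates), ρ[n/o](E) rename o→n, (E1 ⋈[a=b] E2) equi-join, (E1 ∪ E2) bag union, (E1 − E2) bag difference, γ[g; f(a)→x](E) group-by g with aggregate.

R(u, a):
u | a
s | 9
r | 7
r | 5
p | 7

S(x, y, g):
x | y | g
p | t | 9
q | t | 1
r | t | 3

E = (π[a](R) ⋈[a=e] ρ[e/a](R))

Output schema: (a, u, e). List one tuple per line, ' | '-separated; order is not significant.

Row counts bottom-up:
  R → 4
  π[a](R) → 4
  R → 4
  ρ[e/a](R) → 4
  (π[a](R) ⋈[a=e] ρ[e/a](R)) → 6

== RESULT ==
a | u | e
5 | r | 5
7 | p | 7
7 | p | 7
7 | r | 7
7 | r | 7
9 | s | 9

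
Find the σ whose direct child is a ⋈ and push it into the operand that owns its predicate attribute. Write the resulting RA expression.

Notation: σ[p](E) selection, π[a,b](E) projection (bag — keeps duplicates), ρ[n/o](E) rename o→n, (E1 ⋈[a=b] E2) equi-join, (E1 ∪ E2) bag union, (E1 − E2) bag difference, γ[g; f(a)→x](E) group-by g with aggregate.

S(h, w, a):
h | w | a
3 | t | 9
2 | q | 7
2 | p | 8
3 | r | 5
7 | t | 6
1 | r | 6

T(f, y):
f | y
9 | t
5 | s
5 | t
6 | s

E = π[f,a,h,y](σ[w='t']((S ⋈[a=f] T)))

σ filters on w, owned by the left side.
E' = π[f,a,h,y]((σ[w='t'](S) ⋈[a=f] T))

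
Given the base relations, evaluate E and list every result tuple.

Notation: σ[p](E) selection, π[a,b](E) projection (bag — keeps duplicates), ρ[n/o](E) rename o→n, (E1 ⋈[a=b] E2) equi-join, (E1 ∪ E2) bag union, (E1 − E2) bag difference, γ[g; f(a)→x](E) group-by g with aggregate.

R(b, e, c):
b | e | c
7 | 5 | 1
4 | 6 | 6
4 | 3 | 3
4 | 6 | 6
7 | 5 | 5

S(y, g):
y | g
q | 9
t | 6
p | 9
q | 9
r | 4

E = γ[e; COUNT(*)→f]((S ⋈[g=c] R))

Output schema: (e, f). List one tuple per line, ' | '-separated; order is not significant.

Row counts bottom-up:
  S → 5
  R → 5
  (S ⋈[g=c] R) → 2
  γ[e; COUNT(*)→f]((S ⋈[g=c] R)) → 1

== RESULT ==
e | f
6 | 2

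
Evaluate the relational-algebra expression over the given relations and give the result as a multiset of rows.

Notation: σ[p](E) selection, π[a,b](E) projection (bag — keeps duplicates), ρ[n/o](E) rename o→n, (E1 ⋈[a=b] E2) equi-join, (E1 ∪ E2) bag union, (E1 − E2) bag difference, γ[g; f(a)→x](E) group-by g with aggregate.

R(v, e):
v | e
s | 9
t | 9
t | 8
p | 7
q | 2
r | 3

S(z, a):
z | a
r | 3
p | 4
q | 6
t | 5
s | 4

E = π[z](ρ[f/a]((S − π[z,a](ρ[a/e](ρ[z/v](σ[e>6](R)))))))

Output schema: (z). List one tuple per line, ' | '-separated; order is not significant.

Per-node cardinality:
  S → 5
  R → 6
  σ[e>6](R) → 4
  ρ[z/v](σ[e>6](R)) → 4
  ρ[a/e](ρ[z/v](σ[e>6](R))) → 4
  π[z,a](ρ[a/e](ρ[z/v](σ[e>6](R)))) → 4
  (S − π[z,a](ρ[a/e](ρ[z/v](σ[e>6](R))))) → 5
  ρ[f/a]((S − π[z,a](ρ[a/e](ρ[z/v](σ[e>6](R)))))) → 5
  π[z](ρ[f/a]((S − π[z,a](ρ[a/e](ρ[z/v](σ[e>6](R))))))) → 5

== RESULT ==
z
p
q
r
s
t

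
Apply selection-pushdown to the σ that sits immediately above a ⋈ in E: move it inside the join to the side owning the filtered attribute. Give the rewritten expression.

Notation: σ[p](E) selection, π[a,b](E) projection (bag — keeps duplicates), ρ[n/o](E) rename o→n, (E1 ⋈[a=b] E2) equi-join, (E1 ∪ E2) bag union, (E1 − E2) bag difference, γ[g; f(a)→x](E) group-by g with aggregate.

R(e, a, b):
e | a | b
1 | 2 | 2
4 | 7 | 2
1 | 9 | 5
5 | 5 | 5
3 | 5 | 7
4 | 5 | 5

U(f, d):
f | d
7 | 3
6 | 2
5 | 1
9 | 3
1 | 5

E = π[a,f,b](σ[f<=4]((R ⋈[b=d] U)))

σ filters on f, owned by the right side.
E' = π[a,f,b]((R ⋈[b=d] σ[f<=4](U)))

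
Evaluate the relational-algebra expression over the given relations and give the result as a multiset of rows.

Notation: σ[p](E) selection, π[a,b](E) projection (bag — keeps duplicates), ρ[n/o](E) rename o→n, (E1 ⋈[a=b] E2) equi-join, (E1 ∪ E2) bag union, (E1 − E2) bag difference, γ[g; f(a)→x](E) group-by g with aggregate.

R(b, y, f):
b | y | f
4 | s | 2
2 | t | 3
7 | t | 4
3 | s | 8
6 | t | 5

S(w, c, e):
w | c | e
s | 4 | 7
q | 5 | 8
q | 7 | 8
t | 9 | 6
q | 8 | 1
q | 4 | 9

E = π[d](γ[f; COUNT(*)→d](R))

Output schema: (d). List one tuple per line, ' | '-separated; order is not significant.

Subexpression sizes:
  R → 5
  γ[f; COUNT(*)→d](R) → 5
  π[d](γ[f; COUNT(*)→d](R)) → 5

== RESULT ==
d
1
1
1
1
1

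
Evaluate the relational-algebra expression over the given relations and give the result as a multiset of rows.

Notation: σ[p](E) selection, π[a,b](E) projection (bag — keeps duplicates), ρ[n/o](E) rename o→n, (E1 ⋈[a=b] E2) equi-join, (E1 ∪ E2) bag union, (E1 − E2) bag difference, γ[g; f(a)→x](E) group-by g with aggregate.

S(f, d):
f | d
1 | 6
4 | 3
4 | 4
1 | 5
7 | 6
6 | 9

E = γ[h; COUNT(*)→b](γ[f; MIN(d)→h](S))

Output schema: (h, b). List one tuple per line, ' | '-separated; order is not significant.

Per-node cardinality:
  S → 6
  γ[f; MIN(d)→h](S) → 4
  γ[h; COUNT(*)→b](γ[f; MIN(d)→h](S)) → 4

== RESULT ==
h | b
3 | 1
5 | 1
6 | 1
9 | 1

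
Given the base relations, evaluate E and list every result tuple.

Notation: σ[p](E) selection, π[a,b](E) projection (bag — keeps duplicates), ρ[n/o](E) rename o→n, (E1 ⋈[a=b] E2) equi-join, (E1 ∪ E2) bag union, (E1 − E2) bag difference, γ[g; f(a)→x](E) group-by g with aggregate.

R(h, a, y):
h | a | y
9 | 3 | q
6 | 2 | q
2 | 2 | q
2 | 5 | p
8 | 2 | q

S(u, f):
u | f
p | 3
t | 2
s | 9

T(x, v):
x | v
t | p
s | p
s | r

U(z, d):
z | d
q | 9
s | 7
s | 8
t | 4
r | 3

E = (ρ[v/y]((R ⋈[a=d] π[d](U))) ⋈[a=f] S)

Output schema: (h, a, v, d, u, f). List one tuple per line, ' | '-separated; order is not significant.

Subexpression sizes:
  R → 5
  U → 5
  π[d](U) → 5
  (R ⋈[a=d] π[d](U)) → 1
  ρ[v/y]((R ⋈[a=d] π[d](U))) → 1
  S → 3
  (ρ[v/y]((R ⋈[a=d] π[d](U))) ⋈[a=f] S) → 1

== RESULT ==
h | a | v | d | u | f
9 | 3 | q | 3 | p | 3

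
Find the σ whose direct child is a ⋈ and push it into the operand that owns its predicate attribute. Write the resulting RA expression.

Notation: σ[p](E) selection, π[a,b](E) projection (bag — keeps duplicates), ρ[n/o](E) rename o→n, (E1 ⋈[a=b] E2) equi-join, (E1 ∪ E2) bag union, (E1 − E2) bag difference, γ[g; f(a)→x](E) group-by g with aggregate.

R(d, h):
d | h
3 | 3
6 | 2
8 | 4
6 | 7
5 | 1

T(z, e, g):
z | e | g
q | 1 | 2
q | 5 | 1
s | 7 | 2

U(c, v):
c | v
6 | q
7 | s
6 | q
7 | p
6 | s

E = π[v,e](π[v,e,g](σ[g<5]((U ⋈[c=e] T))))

σ filters on g, owned by the right side.
E' = π[v,e](π[v,e,g]((U ⋈[c=e] σ[g<5](T))))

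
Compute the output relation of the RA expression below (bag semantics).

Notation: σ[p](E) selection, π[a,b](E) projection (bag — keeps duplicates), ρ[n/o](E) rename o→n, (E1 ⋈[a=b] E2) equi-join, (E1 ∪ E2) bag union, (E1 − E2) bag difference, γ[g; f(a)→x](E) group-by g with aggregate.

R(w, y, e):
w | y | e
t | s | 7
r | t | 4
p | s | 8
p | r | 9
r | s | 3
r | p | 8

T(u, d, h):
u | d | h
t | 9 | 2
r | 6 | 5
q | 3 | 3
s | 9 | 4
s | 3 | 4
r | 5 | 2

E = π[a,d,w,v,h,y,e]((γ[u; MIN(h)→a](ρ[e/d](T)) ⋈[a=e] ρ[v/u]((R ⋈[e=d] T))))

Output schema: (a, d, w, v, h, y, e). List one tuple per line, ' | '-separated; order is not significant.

Stepwise |·|:
  T → 6
  ρ[e/d](T) → 6
  γ[u; MIN(h)→a](ρ[e/d](T)) → 4
  R → 6
  T → 6
  (R ⋈[e=d] T) → 4
  ρ[v/u]((R ⋈[e=d] T)) → 4
  (γ[u; MIN(h)→a](ρ[e/d](T)) ⋈[a=e] ρ[v/u]((R ⋈[e=d] T))) → 2
  π[a,d,w,v,h,y,e]((γ[u; MIN(h)→a](ρ[e/d](T)) ⋈[a=e] ρ[v/u]((R ⋈[e=d] T)))) → 2

== RESULT ==
a | d | w | v | h | y | e
3 | 3 | r | q | 3 | s | 3
3 | 3 | r | s | 4 | s | 3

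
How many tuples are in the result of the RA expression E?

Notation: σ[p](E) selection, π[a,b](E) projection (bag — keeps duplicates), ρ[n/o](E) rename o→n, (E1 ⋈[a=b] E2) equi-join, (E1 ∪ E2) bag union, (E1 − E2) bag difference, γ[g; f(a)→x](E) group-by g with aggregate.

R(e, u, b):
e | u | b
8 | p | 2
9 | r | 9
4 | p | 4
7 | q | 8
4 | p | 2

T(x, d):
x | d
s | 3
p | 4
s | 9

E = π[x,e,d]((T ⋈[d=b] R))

Row counts bottom-up:
  T → 3
  R → 5
  (T ⋈[d=b] R) → 2
  π[x,e,d]((T ⋈[d=b] R)) → 2

|E| = 2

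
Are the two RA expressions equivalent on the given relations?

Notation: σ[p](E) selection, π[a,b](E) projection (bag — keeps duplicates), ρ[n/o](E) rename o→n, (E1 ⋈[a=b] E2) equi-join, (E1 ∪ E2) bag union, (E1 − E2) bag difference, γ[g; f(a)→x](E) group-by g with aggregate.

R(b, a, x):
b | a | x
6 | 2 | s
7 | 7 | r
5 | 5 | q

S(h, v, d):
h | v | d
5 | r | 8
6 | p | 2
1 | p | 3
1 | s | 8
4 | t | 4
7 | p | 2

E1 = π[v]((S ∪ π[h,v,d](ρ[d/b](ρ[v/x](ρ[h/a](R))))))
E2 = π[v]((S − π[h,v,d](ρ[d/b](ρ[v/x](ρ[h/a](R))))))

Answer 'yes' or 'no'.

E1 per-node cardinality:
  S → 6
  R → 3
  ρ[h/a](R) → 3
  ρ[v/x](ρ[h/a](R)) → 3
  ρ[d/b](ρ[v/x](ρ[h/a](R))) → 3
  π[h,v,d](ρ[d/b](ρ[v/x](ρ[h/a](R)))) → 3
  (S ∪ π[h,v,d](ρ[d/b](ρ[v/x](ρ[h/a](R))))) → 9
  π[v]((S ∪ π[h,v,d](ρ[d/b](ρ[v/x](ρ[h/a](R)))))) → 9
E2 per-node cardinality:
  S → 6
  R → 3
  ρ[h/a](R) → 3
  ρ[v/x](ρ[h/a](R)) → 3
  ρ[d/b](ρ[v/x](ρ[h/a](R))) → 3
  π[h,v,d](ρ[d/b](ρ[v/x](ρ[h/a](R)))) → 3
  (S − π[h,v,d](ρ[d/b](ρ[v/x](ρ[h/a](R))))) → 6
  π[v]((S − π[h,v,d](ρ[d/b](ρ[v/x](ρ[h/a](R)))))) → 6

E1 result:
v
p
p
p
q
r
r
s
s
t
E2 result:
v
p
p
p
r
s
t
Witness: ('q',) appears 1× in E1 but 0× in E2.

no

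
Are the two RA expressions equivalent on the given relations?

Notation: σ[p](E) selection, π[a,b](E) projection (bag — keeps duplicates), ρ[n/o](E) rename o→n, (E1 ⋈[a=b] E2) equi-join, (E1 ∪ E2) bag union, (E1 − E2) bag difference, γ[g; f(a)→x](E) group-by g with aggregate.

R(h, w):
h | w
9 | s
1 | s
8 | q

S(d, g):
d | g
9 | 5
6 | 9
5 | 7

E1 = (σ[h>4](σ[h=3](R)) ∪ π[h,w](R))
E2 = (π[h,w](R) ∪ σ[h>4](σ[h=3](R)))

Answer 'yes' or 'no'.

E1 stepwise |·|:
  R → 3
  σ[h=3](R) → 0
  σ[h>4](σ[h=3](R)) → 0
  R → 3
  π[h,w](R) → 3
  (σ[h>4](σ[h=3](R)) ∪ π[h,w](R)) → 3
E2 stepwise |·|:
  R → 3
  π[h,w](R) → 3
  R → 3
  σ[h=3](R) → 0
  σ[h>4](σ[h=3](R)) → 0
  (π[h,w](R) ∪ σ[h>4](σ[h=3](R))) → 3

E1 and E2 produce the same multiset:
h | w
1 | s
8 | q
9 | s

yes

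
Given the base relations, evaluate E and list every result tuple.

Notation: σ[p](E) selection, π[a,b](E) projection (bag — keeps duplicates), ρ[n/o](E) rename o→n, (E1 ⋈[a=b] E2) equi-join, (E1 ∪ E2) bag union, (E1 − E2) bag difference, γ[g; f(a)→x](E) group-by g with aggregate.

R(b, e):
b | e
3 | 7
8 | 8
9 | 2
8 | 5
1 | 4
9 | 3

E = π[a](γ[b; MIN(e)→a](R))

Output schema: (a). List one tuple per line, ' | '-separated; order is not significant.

Stepwise |·|:
  R → 6
  γ[b; MIN(e)→a](R) → 4
  π[a](γ[b; MIN(e)→a](R)) → 4

== RESULT ==
a
2
4
5
7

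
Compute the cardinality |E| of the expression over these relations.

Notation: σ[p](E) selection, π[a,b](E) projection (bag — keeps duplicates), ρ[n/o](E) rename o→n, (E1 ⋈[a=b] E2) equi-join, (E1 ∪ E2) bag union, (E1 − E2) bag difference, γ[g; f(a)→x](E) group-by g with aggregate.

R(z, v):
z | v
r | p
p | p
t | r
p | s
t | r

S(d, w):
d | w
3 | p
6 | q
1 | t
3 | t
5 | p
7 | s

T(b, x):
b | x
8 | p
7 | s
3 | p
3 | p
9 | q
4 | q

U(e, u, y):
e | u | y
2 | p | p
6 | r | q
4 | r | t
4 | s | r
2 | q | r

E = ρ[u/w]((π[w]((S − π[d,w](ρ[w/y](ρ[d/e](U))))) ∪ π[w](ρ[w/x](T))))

Subexpression sizes:
  S → 6
  U → 5
  ρ[d/e](U) → 5
  ρ[w/y](ρ[d/e](U)) → 5
  π[d,w](ρ[w/y](ρ[d/e](U))) → 5
  (S − π[d,w](ρ[w/y](ρ[d/e](U)))) → 5
  π[w]((S − π[d,w](ρ[w/y](ρ[d/e](U))))) → 5
  T → 6
  ρ[w/x](T) → 6
  π[w](ρ[w/x](T)) → 6
  (π[w]((S − π[d,w](ρ[w/y](ρ[d/e](U))))) ∪ π[w](ρ[w/x](T))) → 11
  ρ[u/w]((π[w]((S − π[d,w](ρ[w/y](ρ[d/e](U))))) ∪ π[w](ρ[w/x](T)))) → 11

|E| = 11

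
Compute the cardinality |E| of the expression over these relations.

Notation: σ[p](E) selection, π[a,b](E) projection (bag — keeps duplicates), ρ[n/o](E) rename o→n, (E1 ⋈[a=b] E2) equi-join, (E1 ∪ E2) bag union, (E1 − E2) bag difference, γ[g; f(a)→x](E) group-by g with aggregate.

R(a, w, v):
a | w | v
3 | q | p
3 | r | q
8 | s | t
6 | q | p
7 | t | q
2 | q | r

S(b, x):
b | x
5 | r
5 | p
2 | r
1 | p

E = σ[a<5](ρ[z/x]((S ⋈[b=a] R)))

Row counts bottom-up:
  S → 4
  R → 6
  (S ⋈[b=a] R) → 1
  ρ[z/x]((S ⋈[b=a] R)) → 1
  σ[a<5](ρ[z/x]((S ⋈[b=a] R))) → 1

|E| = 1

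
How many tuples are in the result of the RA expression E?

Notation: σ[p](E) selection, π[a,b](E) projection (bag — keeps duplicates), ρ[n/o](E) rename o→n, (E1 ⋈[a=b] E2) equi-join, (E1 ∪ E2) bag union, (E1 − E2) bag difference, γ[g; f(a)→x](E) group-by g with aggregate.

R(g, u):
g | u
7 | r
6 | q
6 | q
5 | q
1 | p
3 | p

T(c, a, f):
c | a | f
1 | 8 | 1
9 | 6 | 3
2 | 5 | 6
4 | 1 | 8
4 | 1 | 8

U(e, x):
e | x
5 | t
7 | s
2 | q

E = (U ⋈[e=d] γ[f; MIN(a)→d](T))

Subexpression sizes:
  U → 3
  T → 5
  γ[f; MIN(a)→d](T) → 4
  (U ⋈[e=d] γ[f; MIN(a)→d](T)) → 1

|E| = 1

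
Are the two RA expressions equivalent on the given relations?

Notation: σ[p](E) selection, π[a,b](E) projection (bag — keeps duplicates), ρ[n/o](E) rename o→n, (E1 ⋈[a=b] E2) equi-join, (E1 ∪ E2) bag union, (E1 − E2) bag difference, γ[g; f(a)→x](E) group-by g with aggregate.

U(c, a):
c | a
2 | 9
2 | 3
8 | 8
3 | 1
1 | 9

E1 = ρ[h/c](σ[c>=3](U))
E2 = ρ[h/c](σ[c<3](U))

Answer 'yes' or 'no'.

E1 row counts bottom-up:
  U → 5
  σ[c>=3](U) → 2
  ρ[h/c](σ[c>=3](U)) → 2
E2 row counts bottom-up:
  U → 5
  σ[c<3](U) → 3
  ρ[h/c](σ[c<3](U)) → 3

E1 result:
h | a
3 | 1
8 | 8
E2 result:
h | a
1 | 9
2 | 3
2 | 9
Witness: (2, 3) appears 0× in E1 but 1× in E2.

no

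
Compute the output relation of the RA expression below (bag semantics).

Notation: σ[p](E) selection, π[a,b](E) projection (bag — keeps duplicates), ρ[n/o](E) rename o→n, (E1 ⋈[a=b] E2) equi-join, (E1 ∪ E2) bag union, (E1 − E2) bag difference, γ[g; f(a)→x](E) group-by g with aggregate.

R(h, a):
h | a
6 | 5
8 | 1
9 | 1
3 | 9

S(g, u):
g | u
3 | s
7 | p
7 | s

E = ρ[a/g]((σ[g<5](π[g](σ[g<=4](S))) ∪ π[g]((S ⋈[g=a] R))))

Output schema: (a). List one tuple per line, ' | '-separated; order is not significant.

Row counts bottom-up:
  S → 3
  σ[g<=4](S) → 1
  π[g](σ[g<=4](S)) → 1
  σ[g<5](π[g](σ[g<=4](S))) → 1
  S → 3
  R → 4
  (S ⋈[g=a] R) → 0
  π[g]((S ⋈[g=a] R)) → 0
  (σ[g<5](π[g](σ[g<=4](S))) ∪ π[g]((S ⋈[g=a] R))) → 1
  ρ[a/g]((σ[g<5](π[g](σ[g<=4](S))) ∪ π[g]((S ⋈[g=a] R)))) → 1

== RESULT ==
a
3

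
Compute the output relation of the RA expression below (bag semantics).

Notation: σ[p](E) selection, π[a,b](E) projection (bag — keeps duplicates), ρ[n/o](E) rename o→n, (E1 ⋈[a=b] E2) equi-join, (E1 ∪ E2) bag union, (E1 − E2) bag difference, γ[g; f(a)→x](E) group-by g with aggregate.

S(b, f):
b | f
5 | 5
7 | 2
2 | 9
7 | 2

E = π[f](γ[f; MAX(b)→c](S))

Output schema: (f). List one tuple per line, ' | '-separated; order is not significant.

Per-node cardinality:
  S → 4
  γ[f; MAX(b)→c](S) → 3
  π[f](γ[f; MAX(b)→c](S)) → 3

== RESULT ==
f
2
5
9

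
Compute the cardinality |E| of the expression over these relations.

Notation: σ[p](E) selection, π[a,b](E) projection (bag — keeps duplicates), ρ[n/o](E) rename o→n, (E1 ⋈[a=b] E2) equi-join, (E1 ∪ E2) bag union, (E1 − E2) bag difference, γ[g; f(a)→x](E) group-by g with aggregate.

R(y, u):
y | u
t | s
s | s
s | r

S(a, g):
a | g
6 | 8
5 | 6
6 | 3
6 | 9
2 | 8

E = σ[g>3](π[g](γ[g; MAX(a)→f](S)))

Subexpression sizes:
  S → 5
  γ[g; MAX(a)→f](S) → 4
  π[g](γ[g; MAX(a)→f](S)) → 4
  σ[g>3](π[g](γ[g; MAX(a)→f](S))) → 3

|E| = 3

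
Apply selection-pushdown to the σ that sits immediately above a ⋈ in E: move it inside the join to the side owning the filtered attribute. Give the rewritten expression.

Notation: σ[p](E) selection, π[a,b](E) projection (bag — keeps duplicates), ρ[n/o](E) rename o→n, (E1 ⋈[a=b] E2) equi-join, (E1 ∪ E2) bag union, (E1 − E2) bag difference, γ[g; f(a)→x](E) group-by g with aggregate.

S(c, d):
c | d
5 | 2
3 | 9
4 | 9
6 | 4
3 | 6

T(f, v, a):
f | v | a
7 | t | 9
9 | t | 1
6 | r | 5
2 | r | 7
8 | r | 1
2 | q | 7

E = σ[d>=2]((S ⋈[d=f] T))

σ filters on d, owned by the left side.
E' = (σ[d>=2](S) ⋈[d=f] T)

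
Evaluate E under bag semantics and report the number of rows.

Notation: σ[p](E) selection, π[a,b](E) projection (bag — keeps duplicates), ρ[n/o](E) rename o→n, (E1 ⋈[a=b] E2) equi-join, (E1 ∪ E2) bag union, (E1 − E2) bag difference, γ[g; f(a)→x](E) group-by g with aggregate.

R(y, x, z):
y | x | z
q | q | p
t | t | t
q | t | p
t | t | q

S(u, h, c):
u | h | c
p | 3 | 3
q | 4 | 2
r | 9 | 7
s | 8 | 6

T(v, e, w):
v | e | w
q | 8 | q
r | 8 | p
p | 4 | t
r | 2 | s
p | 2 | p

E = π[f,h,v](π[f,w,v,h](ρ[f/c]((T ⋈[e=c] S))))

Row counts bottom-up:
  T → 5
  S → 4
  (T ⋈[e=c] S) → 2
  ρ[f/c]((T ⋈[e=c] S)) → 2
  π[f,w,v,h](ρ[f/c]((T ⋈[e=c] S))) → 2
  π[f,h,v](π[f,w,v,h](ρ[f/c]((T ⋈[e=c] S)))) → 2

|E| = 2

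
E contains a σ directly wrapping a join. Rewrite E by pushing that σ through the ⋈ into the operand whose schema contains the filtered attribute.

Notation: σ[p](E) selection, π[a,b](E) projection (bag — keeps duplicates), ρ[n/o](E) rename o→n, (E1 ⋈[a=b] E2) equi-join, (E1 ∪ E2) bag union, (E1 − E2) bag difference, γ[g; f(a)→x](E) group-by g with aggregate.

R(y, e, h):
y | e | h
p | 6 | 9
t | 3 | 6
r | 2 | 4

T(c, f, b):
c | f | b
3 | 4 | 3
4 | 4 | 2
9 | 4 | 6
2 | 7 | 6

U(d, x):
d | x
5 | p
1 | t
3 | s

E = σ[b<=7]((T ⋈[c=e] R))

σ filters on b, owned by the left side.
E' = (σ[b<=7](T) ⋈[c=e] R)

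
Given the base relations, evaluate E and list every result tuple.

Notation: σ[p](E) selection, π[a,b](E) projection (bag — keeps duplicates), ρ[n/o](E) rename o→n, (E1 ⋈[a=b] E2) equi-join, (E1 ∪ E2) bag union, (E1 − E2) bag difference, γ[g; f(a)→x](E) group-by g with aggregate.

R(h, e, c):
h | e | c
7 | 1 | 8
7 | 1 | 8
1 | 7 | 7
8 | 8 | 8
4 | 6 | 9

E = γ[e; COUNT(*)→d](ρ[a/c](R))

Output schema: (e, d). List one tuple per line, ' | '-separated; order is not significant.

Stepwise |·|:
  R → 5
  ρ[a/c](R) → 5
  γ[e; COUNT(*)→d](ρ[a/c](R)) → 4

== RESULT ==
e | d
1 | 2
6 | 1
7 | 1
8 | 1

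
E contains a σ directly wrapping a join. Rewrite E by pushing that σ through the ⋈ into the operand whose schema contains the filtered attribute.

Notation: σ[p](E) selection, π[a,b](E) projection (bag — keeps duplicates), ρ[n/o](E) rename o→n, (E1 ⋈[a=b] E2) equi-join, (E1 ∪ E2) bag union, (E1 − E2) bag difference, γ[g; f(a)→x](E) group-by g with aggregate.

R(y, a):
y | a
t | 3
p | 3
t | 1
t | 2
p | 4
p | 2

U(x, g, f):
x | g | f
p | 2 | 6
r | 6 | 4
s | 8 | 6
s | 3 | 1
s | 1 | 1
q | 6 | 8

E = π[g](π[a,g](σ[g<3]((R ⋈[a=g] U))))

σ filters on g, owned by the right side.
E' = π[g](π[a,g]((R ⋈[a=g] σ[g<3](U))))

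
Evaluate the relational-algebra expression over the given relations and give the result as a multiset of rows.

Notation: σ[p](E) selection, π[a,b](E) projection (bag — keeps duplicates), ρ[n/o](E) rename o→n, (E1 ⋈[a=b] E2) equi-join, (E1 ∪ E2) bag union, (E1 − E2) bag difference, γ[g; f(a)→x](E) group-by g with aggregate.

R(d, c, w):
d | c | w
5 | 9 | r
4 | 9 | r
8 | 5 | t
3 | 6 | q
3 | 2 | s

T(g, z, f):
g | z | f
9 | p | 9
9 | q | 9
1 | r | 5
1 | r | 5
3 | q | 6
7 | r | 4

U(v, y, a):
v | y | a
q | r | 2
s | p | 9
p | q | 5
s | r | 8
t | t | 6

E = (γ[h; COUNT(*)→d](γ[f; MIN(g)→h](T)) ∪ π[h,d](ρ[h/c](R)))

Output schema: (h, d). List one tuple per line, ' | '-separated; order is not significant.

Subexpression sizes:
  T → 6
  γ[f; MIN(g)→h](T) → 4
  γ[h; COUNT(*)→d](γ[f; MIN(g)→h](T)) → 4
  R → 5
  ρ[h/c](R) → 5
  π[h,d](ρ[h/c](R)) → 5
  (γ[h; COUNT(*)→d](γ[f; MIN(g)→h](T)) ∪ π[h,d](ρ[h/c](R))) → 9

== RESULT ==
h | d
1 | 1
2 | 3
3 | 1
5 | 8
6 | 3
7 | 1
9 | 1
9 | 4
9 | 5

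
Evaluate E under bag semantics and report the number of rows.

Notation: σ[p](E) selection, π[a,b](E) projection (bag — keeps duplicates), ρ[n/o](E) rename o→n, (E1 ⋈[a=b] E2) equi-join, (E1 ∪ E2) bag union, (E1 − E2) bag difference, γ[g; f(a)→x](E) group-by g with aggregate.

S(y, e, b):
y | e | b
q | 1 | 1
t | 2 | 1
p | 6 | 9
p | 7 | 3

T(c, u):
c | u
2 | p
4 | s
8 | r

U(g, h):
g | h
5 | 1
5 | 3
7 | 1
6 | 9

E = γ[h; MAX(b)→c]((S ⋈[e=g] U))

Stepwise |·|:
  S → 4
  U → 4
  (S ⋈[e=g] U) → 2
  γ[h; MAX(b)→c]((S ⋈[e=g] U)) → 2

|E| = 2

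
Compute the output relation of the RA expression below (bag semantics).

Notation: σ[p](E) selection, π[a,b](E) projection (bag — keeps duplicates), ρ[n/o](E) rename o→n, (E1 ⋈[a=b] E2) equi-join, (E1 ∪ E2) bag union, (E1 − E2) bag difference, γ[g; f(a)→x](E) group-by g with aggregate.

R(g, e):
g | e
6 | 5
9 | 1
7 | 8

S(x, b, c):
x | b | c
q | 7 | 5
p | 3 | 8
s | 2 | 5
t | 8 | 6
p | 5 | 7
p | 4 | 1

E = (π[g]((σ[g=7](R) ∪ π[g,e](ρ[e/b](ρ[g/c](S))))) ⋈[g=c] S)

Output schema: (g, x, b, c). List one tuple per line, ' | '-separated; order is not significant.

Row counts bottom-up:
  R → 3
  σ[g=7](R) → 1
  S → 6
  ρ[g/c](S) → 6
  ρ[e/b](ρ[g/c](S)) → 6
  π[g,e](ρ[e/b](ρ[g/c](S))) → 6
  (σ[g=7](R) ∪ π[g,e](ρ[e/b](ρ[g/c](S)))) → 7
  π[g]((σ[g=7](R) ∪ π[g,e](ρ[e/b](ρ[g/c](S))))) → 7
  S → 6
  (π[g]((σ[g=7](R) ∪ π[g,e](ρ[e/b](ρ[g/c](S))))) ⋈[g=c] S) → 9

== RESULT ==
g | x | b | c
1 | p | 4 | 1
5 | q | 7 | 5
5 | q | 7 | 5
5 | s | 2 | 5
5 | s | 2 | 5
6 | t | 8 | 6
7 | p | 5 | 7
7 | p | 5 | 7
8 | p | 3 | 8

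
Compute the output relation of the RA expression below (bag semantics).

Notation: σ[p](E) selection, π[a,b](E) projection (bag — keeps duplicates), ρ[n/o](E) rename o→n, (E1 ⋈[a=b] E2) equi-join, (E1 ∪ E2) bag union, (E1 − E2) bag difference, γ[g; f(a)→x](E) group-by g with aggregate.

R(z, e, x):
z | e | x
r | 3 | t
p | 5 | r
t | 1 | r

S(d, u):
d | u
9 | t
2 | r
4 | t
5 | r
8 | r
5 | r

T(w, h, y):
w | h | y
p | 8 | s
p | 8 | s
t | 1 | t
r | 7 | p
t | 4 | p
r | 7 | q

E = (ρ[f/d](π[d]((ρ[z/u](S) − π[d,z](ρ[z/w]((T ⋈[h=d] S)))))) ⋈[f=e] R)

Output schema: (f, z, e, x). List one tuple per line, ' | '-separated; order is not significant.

Stepwise |·|:
  S → 6
  ρ[z/u](S) → 6
  T → 6
  S → 6
  (T ⋈[h=d] S) → 3
  ρ[z/w]((T ⋈[h=d] S)) → 3
  π[d,z](ρ[z/w]((T ⋈[h=d] S))) → 3
  (ρ[z/u](S) − π[d,z](ρ[z/w]((T ⋈[h=d] S)))) → 5
  π[d]((ρ[z/u](S) − π[d,z](ρ[z/w]((T ⋈[h=d] S))))) → 5
  ρ[f/d](π[d]((ρ[z/u](S) − π[d,z](ρ[z/w]((T ⋈[h=d] S)))))) → 5
  R → 3
  (ρ[f/d](π[d]((ρ[z/u](S) − π[d,z](ρ[z/w]((T ⋈[h=d] S)))))) ⋈[f=e] R) → 2

== RESULT ==
f | z | e | x
5 | p | 5 | r
5 | p | 5 | r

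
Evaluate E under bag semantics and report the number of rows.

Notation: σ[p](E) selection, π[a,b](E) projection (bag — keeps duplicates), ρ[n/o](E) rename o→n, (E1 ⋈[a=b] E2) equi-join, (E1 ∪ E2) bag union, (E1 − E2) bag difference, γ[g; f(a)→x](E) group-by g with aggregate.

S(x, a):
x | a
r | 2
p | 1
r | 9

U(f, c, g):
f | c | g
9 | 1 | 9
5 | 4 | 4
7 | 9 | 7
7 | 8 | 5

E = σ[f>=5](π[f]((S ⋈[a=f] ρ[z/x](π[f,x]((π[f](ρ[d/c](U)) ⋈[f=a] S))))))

Subexpression sizes:
  S → 3
  U → 4
  ρ[d/c](U) → 4
  π[f](ρ[d/c](U)) → 4
  S → 3
  (π[f](ρ[d/c](U)) ⋈[f=a] S) → 1
  π[f,x]((π[f](ρ[d/c](U)) ⋈[f=a] S)) → 1
  ρ[z/x](π[f,x]((π[f](ρ[d/c](U)) ⋈[f=a] S))) → 1
  (S ⋈[a=f] ρ[z/x](π[f,x]((π[f](ρ[d/c](U)) ⋈[f=a] S)))) → 1
  π[f]((S ⋈[a=f] ρ[z/x](π[f,x]((π[f](ρ[d/c](U)) ⋈[f=a] S))))) → 1
  σ[f>=5](π[f]((S ⋈[a=f] ρ[z/x](π[f,x]((π[f](ρ[d/c](U)) ⋈[f=a] S)))))) → 1

|E| = 1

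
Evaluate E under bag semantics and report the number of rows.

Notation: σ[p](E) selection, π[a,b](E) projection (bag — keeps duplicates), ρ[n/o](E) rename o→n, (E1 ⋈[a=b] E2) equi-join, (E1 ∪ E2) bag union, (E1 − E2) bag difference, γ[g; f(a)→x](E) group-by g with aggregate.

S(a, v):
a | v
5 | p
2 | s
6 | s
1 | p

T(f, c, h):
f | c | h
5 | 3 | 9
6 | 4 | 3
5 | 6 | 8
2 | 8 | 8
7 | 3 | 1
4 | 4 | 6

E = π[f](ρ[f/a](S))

Row counts bottom-up:
  S → 4
  ρ[f/a](S) → 4
  π[f](ρ[f/a](S)) → 4

|E| = 4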